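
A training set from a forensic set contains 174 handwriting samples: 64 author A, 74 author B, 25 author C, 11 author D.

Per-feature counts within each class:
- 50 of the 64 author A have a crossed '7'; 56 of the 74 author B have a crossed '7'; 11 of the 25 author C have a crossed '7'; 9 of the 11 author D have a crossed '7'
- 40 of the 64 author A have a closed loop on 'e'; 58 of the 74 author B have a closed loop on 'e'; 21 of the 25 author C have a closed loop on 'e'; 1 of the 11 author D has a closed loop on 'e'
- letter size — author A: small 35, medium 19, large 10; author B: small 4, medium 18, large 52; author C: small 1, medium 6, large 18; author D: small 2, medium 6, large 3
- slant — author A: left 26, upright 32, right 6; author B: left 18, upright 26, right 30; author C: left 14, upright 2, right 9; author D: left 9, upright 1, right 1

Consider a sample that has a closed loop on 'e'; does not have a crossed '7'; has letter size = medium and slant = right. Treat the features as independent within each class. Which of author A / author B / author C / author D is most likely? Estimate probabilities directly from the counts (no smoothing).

author B

author A: (64/174) × (14/64) × (40/64) × (19/64) × (6/64) ≈ 0.0013996
author B: (74/174) × (18/74) × (58/74) × (18/74) × (30/74) ≈ 0.00799558
author C: (25/174) × (14/25) × (21/25) × (6/25) × (9/25) ≈ 0.00583945
author D: (11/174) × (2/11) × (1/11) × (6/11) × (1/11) ≈ 0.0000518148
Highest score → author B.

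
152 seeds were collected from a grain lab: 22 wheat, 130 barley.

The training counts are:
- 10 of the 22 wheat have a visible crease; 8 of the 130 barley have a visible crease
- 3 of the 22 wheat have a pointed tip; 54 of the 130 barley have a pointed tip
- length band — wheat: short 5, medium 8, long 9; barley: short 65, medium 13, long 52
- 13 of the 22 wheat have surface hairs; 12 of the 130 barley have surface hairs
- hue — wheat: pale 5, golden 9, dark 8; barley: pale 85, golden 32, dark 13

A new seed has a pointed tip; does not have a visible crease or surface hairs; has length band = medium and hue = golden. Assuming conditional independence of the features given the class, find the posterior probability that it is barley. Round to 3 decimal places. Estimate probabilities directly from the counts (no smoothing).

0.919

wheat: (22/152) × (12/22) × (3/22) × (8/22) × (9/22) × (9/22) ≈ 0.000655154
barley: (130/152) × (122/130) × (54/130) × (13/130) × (118/130) × (32/130) ≈ 0.00744924
P(barley | x) = 0.00744924 / 0.008104394 ≈ 0.919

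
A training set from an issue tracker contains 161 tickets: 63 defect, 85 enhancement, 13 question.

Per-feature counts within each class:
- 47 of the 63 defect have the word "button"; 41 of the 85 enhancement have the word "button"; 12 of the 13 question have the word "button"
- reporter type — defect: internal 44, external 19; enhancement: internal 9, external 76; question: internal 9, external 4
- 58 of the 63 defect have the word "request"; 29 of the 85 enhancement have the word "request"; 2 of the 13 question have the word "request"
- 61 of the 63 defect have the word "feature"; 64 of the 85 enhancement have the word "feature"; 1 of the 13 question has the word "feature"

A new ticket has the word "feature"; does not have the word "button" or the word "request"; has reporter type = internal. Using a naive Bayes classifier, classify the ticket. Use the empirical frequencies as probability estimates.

enhancement

defect: (63/161) × (16/63) × (44/63) × (5/63) × (61/63) ≈ 0.00533366
enhancement: (85/161) × (44/85) × (9/85) × (56/85) × (64/85) ≈ 0.0143543
question: (13/161) × (1/13) × (9/13) × (11/13) × (1/13) ≈ 0.000279885
Highest score → enhancement.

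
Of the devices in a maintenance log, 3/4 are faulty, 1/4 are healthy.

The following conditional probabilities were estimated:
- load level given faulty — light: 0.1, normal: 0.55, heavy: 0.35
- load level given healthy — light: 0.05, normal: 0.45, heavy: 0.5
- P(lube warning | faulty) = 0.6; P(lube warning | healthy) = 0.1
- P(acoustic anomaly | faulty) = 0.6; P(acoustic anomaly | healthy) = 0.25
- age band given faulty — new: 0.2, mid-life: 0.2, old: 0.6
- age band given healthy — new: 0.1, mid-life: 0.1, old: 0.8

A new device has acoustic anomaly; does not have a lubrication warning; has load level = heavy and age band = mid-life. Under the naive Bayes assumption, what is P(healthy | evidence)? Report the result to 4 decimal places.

0.1825

faulty: 0.75 × 0.35 × (1−0.6) × 0.6 × 0.2 = 0.0126
healthy: 0.25 × 0.5 × (1−0.1) × 0.25 × 0.1 = 0.0028125
P(healthy | x) = 0.0028125 / 0.0154125 ≈ 0.1825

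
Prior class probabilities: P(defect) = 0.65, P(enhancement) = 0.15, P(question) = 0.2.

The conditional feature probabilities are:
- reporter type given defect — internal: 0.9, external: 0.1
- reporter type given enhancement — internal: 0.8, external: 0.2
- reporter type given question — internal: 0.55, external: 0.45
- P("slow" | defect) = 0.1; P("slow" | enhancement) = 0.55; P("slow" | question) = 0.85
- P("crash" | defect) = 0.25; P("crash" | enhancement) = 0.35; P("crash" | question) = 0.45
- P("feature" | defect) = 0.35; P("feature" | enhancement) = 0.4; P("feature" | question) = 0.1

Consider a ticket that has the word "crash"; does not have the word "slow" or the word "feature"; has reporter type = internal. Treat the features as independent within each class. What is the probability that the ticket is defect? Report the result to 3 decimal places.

defect: 0.65 × 0.9 × (1−0.1) × 0.25 × (1−0.35) = 0.08555625
enhancement: 0.15 × 0.8 × (1−0.55) × 0.35 × (1−0.4) = 0.01134
question: 0.2 × 0.55 × (1−0.85) × 0.45 × (1−0.1) = 0.0066825
P(defect | x) = 0.08555625 / 0.10357875 ≈ 0.826

0.826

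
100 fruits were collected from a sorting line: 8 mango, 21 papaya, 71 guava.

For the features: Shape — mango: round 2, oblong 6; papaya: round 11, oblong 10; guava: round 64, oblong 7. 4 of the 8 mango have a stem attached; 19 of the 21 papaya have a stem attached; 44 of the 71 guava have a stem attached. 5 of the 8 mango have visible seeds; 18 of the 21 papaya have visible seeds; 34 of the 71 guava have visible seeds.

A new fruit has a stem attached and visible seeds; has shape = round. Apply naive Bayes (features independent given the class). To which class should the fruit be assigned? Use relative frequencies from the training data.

guava

mango: (8/100) × (2/8) × (4/8) × (5/8) = 0.00625
papaya: (21/100) × (11/21) × (19/21) × (18/21) ≈ 0.0853061
guava: (71/100) × (64/71) × (44/71) × (34/71) ≈ 0.189931
Highest score → guava.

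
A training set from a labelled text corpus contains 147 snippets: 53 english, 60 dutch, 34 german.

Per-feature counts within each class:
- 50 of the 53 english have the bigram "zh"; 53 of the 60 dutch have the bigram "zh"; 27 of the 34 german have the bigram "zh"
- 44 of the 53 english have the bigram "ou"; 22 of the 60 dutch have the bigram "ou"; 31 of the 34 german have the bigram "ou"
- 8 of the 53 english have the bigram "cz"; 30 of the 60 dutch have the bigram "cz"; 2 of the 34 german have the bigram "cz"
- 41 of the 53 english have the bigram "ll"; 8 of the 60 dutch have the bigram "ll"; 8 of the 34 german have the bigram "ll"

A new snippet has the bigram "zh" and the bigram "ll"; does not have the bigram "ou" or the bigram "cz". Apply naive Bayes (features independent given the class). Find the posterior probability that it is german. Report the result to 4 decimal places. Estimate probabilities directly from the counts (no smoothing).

english: (53/147) × (50/53) × (9/53) × (45/53) × (41/53) ≈ 0.0379371
dutch: (60/147) × (53/60) × (38/60) × (30/60) × (8/60) ≈ 0.015223
german: (34/147) × (27/34) × (3/34) × (32/34) × (8/34) ≈ 0.00358898
P(german | x) = 0.00358898 / 0.05674908 ≈ 0.0632

0.0632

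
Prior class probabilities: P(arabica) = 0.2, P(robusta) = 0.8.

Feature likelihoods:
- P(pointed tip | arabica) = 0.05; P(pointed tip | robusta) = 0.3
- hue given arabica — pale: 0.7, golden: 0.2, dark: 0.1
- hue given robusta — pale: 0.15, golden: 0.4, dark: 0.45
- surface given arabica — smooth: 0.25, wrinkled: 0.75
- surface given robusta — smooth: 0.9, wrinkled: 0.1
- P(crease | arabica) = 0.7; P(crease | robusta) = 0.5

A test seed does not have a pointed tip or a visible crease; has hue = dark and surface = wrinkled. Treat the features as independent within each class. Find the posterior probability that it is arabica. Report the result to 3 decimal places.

arabica: 0.2 × (1−0.05) × 0.1 × 0.75 × (1−0.7) = 0.004275
robusta: 0.8 × (1−0.3) × 0.45 × 0.1 × (1−0.5) = 0.0126
P(arabica | x) = 0.004275 / 0.016875 ≈ 0.253

0.253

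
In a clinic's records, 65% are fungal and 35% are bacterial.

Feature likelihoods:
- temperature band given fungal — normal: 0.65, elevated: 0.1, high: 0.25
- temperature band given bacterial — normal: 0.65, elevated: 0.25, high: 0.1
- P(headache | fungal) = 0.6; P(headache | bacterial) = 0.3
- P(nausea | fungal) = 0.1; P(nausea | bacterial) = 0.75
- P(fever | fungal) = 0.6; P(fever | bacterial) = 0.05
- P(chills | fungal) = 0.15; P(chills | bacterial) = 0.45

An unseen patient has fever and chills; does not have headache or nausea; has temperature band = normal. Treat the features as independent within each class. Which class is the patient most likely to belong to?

fungal

fungal: 0.65 × 0.65 × (1−0.6) × (1−0.1) × 0.6 × 0.15 = 0.013689
bacterial: 0.35 × 0.65 × (1−0.3) × (1−0.75) × 0.05 × 0.45 = 0.00089578125
Highest score → fungal.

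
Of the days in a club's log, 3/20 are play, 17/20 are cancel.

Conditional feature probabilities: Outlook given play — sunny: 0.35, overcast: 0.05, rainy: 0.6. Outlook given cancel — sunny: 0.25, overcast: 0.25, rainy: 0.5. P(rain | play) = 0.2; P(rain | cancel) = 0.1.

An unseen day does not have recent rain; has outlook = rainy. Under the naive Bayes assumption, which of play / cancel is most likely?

cancel

play: 0.15 × 0.6 × (1−0.2) = 0.072
cancel: 0.85 × 0.5 × (1−0.1) = 0.3825
Highest score → cancel.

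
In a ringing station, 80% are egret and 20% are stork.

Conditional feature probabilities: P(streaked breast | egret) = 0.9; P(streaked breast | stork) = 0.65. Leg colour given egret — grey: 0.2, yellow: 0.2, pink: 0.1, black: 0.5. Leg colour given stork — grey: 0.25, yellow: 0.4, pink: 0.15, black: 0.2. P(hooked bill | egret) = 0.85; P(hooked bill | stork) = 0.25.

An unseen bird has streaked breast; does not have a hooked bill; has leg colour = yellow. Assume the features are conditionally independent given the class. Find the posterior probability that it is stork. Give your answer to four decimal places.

0.6436

egret: 0.8 × 0.9 × 0.2 × (1−0.85) = 0.0216
stork: 0.2 × 0.65 × 0.4 × (1−0.25) = 0.039
P(stork | x) = 0.039 / 0.0606 ≈ 0.6436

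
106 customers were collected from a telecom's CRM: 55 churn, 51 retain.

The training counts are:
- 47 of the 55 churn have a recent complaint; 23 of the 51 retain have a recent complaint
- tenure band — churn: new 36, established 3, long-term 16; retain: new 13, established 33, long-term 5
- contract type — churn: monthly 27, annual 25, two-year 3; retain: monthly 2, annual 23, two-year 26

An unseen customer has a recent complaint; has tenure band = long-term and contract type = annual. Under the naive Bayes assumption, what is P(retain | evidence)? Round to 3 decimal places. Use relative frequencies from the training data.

0.141

churn: (55/106) × (47/55) × (16/55) × (25/55) ≈ 0.0586309
retain: (51/106) × (23/51) × (5/51) × (23/51) ≈ 0.00959355
P(retain | x) = 0.00959355 / 0.06822445 ≈ 0.141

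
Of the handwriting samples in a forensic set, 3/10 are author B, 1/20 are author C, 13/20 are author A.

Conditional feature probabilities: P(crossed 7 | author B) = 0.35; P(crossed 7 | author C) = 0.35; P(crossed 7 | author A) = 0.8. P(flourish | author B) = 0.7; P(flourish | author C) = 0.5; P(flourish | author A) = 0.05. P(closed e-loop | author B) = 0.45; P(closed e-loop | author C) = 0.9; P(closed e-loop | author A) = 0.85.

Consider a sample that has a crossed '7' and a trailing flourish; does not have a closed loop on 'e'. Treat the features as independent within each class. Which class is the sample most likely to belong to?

author B

author B: 0.3 × 0.35 × 0.7 × (1−0.45) = 0.040425
author C: 0.05 × 0.35 × 0.5 × (1−0.9) = 0.000875
author A: 0.65 × 0.8 × 0.05 × (1−0.85) = 0.0039
Highest score → author B.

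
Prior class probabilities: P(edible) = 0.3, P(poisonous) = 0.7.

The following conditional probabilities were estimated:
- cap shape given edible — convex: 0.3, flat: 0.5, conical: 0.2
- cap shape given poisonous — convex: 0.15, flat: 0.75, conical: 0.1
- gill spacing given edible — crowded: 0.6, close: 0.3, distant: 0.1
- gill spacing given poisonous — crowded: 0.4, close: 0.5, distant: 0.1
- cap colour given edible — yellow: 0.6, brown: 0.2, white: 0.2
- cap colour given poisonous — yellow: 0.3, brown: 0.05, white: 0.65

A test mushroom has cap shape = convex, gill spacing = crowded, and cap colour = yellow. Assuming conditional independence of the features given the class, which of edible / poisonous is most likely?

edible: 0.3 × 0.3 × 0.6 × 0.6 = 0.0324
poisonous: 0.7 × 0.15 × 0.4 × 0.3 = 0.0126
Highest score → edible.

edible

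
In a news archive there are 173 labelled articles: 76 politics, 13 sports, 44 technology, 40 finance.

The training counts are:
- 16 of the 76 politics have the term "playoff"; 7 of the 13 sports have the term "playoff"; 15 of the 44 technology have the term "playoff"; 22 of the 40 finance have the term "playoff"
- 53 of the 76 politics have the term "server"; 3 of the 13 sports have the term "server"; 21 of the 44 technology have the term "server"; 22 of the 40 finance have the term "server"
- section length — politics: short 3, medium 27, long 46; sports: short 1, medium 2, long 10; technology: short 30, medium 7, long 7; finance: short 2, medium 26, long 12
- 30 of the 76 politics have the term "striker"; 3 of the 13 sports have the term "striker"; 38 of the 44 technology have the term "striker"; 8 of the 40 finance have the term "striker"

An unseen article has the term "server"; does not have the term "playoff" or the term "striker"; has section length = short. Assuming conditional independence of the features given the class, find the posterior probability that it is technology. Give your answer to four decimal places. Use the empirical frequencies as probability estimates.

0.4655

politics: (76/173) × (60/76) × (53/76) × (3/76) × (46/76) ≈ 0.00577856
sports: (13/173) × (6/13) × (3/13) × (1/13) × (10/13) ≈ 0.000473583
technology: (44/173) × (29/44) × (21/44) × (30/44) × (6/44) ≈ 0.00743851
finance: (40/173) × (18/40) × (22/40) × (2/40) × (32/40) ≈ 0.00228902
P(technology | x) = 0.00743851 / 0.015979673 ≈ 0.4655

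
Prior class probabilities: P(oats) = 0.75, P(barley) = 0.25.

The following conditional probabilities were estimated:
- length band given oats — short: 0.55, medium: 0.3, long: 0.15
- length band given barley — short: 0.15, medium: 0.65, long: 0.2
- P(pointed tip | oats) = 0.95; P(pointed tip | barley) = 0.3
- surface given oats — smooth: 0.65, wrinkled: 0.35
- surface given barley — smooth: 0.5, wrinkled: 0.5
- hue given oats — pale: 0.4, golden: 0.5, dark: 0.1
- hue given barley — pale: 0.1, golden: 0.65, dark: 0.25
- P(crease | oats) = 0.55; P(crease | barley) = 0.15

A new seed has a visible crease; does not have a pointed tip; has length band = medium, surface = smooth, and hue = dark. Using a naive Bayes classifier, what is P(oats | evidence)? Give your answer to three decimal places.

oats: 0.75 × 0.3 × (1−0.95) × 0.65 × 0.1 × 0.55 = 0.0004021875
barley: 0.25 × 0.65 × (1−0.3) × 0.5 × 0.25 × 0.15 = 0.0021328125
P(oats | x) = 0.0004021875 / 0.002535 ≈ 0.159

0.159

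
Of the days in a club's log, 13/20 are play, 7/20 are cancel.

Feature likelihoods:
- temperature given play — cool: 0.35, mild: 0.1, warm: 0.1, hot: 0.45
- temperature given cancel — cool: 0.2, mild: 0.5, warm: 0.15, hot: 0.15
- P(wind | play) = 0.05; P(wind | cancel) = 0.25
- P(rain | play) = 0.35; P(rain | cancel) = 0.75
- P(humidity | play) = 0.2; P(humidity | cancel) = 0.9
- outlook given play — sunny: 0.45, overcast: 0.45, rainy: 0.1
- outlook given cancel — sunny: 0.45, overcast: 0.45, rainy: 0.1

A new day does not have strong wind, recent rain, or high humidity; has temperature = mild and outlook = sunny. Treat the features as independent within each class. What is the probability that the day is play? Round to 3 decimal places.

0.907

play: 0.65 × 0.1 × (1−0.05) × (1−0.35) × (1−0.2) × 0.45 = 0.0144495
cancel: 0.35 × 0.5 × (1−0.25) × (1−0.75) × (1−0.9) × 0.45 = 0.0014765625
P(play | x) = 0.0144495 / 0.0159260625 ≈ 0.907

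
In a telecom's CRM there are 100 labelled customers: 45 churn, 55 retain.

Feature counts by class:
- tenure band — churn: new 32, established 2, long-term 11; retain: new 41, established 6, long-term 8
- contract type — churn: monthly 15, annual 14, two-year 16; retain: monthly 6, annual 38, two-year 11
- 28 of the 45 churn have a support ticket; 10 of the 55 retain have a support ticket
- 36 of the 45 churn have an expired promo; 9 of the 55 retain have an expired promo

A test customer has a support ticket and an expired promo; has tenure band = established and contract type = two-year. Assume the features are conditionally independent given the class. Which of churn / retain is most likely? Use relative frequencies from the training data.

churn

churn: (45/100) × (2/45) × (16/45) × (28/45) × (36/45) ≈ 0.00353975
retain: (55/100) × (6/55) × (11/55) × (10/55) × (9/55) ≈ 0.000357025
Highest score → churn.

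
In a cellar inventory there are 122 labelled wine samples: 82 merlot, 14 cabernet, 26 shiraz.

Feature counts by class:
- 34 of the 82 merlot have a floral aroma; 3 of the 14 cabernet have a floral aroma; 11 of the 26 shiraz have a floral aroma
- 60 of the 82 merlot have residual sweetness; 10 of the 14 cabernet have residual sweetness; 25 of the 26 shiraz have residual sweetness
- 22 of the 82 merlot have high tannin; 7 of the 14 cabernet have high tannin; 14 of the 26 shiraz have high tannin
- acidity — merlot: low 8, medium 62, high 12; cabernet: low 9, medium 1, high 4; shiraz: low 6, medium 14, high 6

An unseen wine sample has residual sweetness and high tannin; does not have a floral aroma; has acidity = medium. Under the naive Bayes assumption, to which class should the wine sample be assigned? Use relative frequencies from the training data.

merlot: (82/122) × (48/82) × (60/82) × (22/82) × (62/82) ≈ 0.058399
cabernet: (14/122) × (11/14) × (10/14) × (7/14) × (1/14) ≈ 0.0023001
shiraz: (26/122) × (15/26) × (25/26) × (14/26) × (14/26) ≈ 0.0342774
Highest score → merlot.

merlot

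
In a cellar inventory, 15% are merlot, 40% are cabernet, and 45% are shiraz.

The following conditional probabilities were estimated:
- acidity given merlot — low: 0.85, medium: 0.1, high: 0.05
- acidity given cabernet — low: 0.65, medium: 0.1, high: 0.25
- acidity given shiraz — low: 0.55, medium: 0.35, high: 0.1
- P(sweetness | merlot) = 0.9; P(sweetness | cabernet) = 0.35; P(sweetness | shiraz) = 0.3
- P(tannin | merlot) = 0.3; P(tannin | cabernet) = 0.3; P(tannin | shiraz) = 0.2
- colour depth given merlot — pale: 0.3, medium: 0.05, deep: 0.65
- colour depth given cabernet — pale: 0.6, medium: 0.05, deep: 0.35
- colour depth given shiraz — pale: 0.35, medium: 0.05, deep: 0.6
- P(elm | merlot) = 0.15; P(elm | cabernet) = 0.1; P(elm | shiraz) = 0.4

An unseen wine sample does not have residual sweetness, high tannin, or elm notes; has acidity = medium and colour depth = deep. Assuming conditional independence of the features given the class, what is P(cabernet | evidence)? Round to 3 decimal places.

merlot: 0.15 × 0.1 × (1−0.9) × (1−0.3) × 0.65 × (1−0.15) = 0.000580125
cabernet: 0.4 × 0.1 × (1−0.35) × (1−0.3) × 0.35 × (1−0.1) = 0.005733
shiraz: 0.45 × 0.35 × (1−0.3) × (1−0.2) × 0.6 × (1−0.4) = 0.031752
P(cabernet | x) = 0.005733 / 0.038065125 ≈ 0.151

0.151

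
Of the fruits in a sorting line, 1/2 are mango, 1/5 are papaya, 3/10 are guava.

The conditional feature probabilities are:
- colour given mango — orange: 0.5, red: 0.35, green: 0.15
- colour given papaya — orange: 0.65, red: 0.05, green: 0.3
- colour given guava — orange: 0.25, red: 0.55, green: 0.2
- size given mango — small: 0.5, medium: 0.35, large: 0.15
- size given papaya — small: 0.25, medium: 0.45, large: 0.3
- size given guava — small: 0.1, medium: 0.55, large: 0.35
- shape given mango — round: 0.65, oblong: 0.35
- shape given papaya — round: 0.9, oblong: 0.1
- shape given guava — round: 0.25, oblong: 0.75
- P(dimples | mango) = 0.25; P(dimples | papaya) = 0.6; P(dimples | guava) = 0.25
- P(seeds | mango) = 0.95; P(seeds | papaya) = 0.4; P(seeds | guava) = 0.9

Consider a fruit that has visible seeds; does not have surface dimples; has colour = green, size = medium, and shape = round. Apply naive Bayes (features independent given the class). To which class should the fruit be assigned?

mango: 0.5 × 0.15 × 0.35 × 0.65 × (1−0.25) × 0.95 = 0.01215703125
papaya: 0.2 × 0.3 × 0.45 × 0.9 × (1−0.6) × 0.4 = 0.003888
guava: 0.3 × 0.2 × 0.55 × 0.25 × (1−0.25) × 0.9 = 0.00556875
Highest score → mango.

mango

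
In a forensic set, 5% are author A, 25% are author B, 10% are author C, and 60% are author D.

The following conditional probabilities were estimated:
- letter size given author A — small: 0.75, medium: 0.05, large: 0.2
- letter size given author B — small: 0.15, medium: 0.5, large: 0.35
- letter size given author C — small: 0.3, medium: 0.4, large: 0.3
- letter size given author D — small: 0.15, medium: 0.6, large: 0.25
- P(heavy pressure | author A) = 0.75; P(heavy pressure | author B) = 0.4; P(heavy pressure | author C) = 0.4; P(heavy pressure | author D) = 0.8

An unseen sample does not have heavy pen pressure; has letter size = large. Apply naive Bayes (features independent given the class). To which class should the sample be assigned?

author A: 0.05 × 0.2 × (1−0.75) = 0.0025
author B: 0.25 × 0.35 × (1−0.4) = 0.0525
author C: 0.1 × 0.3 × (1−0.4) = 0.018
author D: 0.6 × 0.25 × (1−0.8) = 0.03
Highest score → author B.

author B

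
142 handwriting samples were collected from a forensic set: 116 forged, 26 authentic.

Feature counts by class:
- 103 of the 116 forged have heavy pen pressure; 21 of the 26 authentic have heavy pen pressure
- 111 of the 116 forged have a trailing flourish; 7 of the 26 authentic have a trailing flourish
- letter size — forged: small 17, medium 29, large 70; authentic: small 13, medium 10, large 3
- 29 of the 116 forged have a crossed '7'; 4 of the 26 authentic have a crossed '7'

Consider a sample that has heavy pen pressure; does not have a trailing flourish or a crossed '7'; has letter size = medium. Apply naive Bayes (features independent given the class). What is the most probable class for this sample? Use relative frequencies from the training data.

authentic

forged: (116/142) × (103/116) × (5/116) × (29/116) × (87/116) ≈ 0.00586222
authentic: (26/142) × (21/26) × (19/26) × (10/26) × (22/26) ≈ 0.0351712
Highest score → authentic.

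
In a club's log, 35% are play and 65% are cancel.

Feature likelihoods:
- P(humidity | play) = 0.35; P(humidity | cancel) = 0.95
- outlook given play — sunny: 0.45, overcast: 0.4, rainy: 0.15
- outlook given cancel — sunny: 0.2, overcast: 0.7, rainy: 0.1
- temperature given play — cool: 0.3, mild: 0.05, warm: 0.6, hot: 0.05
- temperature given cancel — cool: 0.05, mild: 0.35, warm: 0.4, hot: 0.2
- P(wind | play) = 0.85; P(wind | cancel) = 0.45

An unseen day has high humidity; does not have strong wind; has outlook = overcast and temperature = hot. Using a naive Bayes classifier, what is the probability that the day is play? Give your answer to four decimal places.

play: 0.35 × 0.35 × 0.4 × 0.05 × (1−0.85) = 0.0003675
cancel: 0.65 × 0.95 × 0.7 × 0.2 × (1−0.45) = 0.0475475
P(play | x) = 0.0003675 / 0.047915 ≈ 0.0077

0.0077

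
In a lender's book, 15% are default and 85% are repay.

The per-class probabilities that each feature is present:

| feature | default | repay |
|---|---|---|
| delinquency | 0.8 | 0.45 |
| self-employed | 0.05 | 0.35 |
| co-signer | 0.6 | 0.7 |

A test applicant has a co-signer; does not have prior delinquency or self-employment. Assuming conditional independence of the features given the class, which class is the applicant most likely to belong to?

repay

default: 0.15 × (1−0.8) × (1−0.05) × 0.6 = 0.0171
repay: 0.85 × (1−0.45) × (1−0.35) × 0.7 = 0.2127125
Highest score → repay.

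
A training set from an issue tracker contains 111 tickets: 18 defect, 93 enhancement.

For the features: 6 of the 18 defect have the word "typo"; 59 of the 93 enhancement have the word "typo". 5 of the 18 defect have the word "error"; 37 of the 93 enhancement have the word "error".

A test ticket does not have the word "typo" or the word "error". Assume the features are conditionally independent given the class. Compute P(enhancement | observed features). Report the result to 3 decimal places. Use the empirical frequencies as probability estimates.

0.703

defect: (18/111) × (12/18) × (13/18) ≈ 0.0780781
enhancement: (93/111) × (34/93) × (56/93) ≈ 0.184443
P(enhancement | x) = 0.184443 / 0.2625211 ≈ 0.703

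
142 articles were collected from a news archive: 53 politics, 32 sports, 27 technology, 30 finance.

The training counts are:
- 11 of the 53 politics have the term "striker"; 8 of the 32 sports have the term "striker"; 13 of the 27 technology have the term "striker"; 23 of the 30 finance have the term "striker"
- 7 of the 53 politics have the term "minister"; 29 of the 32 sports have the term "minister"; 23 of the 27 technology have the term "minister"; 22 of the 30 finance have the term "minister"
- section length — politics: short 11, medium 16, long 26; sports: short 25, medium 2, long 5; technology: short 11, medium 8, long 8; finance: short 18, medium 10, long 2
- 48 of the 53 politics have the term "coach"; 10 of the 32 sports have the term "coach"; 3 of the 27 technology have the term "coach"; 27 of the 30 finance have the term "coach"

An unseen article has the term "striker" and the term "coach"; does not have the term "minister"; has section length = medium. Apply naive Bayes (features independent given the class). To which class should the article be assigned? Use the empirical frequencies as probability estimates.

politics

politics: (53/142) × (11/53) × (46/53) × (16/53) × (48/53) ≈ 0.0183821
sports: (32/142) × (8/32) × (3/32) × (2/32) × (10/32) ≈ 0.000103158
technology: (27/142) × (13/27) × (4/27) × (8/27) × (3/27) ≈ 0.000446514
finance: (30/142) × (23/30) × (8/30) × (10/30) × (27/30) ≈ 0.0129577
Highest score → politics.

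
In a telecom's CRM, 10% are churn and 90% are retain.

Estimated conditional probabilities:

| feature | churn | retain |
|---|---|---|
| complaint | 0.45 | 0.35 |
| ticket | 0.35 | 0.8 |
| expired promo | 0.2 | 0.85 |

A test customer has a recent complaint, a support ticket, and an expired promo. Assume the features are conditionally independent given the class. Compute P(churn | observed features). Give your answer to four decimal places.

churn: 0.1 × 0.45 × 0.35 × 0.2 = 0.00315
retain: 0.9 × 0.35 × 0.8 × 0.85 = 0.2142
P(churn | x) = 0.00315 / 0.21735 ≈ 0.0145

0.0145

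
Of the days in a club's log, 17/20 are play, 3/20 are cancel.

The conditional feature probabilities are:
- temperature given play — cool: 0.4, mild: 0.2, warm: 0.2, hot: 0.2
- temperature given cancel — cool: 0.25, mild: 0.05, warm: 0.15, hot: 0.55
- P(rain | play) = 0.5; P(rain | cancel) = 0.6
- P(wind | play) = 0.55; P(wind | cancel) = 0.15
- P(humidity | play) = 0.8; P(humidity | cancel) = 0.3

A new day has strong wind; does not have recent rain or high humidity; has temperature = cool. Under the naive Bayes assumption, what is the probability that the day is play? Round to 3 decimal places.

play: 0.85 × 0.4 × (1−0.5) × 0.55 × (1−0.8) = 0.0187
cancel: 0.15 × 0.25 × (1−0.6) × 0.15 × (1−0.3) = 0.001575
P(play | x) = 0.0187 / 0.020275 ≈ 0.922

0.922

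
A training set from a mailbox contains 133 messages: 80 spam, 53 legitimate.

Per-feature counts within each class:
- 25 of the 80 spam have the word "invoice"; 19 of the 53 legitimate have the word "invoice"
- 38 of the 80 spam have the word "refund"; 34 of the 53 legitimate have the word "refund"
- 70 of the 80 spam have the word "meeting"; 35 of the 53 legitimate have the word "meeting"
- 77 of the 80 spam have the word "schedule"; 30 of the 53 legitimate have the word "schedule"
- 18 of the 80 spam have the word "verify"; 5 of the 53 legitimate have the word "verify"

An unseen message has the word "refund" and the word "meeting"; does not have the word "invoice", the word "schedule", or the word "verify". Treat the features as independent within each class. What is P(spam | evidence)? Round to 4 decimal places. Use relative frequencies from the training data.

0.1050

spam: (80/133) × (55/80) × (38/80) × (70/80) × (3/80) × (62/80) = 0.0049951171875
legitimate: (53/133) × (34/53) × (34/53) × (35/53) × (23/53) × (48/53) ≈ 0.0425637
P(spam | x) = 0.0049951171875 / 0.0475588171875 ≈ 0.1050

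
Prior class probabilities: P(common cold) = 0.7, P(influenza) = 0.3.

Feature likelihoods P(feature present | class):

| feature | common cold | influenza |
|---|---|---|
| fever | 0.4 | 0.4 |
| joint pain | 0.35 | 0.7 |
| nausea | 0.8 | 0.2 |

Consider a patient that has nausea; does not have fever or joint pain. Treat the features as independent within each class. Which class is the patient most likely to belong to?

common cold: 0.7 × (1−0.4) × (1−0.35) × 0.8 = 0.2184
influenza: 0.3 × (1−0.4) × (1−0.7) × 0.2 = 0.0108
Highest score → common cold.

common cold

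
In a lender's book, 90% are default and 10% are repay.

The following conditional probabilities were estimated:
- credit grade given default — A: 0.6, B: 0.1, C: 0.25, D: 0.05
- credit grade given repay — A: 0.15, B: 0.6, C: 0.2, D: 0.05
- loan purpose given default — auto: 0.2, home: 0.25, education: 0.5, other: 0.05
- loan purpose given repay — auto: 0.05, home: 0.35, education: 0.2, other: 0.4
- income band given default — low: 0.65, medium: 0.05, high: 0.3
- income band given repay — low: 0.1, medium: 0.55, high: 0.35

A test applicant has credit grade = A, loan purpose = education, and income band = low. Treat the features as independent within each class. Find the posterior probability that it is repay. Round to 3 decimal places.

default: 0.9 × 0.6 × 0.5 × 0.65 = 0.1755
repay: 0.1 × 0.15 × 0.2 × 0.1 = 0.0003
P(repay | x) = 0.0003 / 0.1758 ≈ 0.002

0.002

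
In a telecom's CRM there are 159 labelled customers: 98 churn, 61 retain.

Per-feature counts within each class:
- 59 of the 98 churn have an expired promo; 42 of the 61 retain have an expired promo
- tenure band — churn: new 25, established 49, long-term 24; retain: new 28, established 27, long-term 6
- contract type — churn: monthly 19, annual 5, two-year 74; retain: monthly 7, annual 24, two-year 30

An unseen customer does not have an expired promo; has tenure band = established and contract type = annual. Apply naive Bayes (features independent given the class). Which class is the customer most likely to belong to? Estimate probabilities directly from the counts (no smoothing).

retain

churn: (98/159) × (39/98) × (49/98) × (5/98) ≈ 0.00625722
retain: (61/159) × (19/61) × (27/61) × (24/61) ≈ 0.02081
Highest score → retain.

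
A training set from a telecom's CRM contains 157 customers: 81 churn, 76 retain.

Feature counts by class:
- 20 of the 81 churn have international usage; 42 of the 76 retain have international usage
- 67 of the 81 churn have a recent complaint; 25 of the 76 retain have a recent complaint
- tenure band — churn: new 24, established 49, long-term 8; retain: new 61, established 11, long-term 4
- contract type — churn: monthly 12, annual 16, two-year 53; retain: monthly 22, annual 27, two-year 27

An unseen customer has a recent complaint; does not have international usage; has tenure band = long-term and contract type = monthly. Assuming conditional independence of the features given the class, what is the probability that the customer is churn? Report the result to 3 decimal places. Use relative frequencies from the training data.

0.812

churn: (81/157) × (61/81) × (67/81) × (8/81) × (12/81) ≈ 0.00470242
retain: (76/157) × (34/76) × (25/76) × (4/76) × (22/76) ≈ 0.00108533
P(churn | x) = 0.00470242 / 0.00578775 ≈ 0.812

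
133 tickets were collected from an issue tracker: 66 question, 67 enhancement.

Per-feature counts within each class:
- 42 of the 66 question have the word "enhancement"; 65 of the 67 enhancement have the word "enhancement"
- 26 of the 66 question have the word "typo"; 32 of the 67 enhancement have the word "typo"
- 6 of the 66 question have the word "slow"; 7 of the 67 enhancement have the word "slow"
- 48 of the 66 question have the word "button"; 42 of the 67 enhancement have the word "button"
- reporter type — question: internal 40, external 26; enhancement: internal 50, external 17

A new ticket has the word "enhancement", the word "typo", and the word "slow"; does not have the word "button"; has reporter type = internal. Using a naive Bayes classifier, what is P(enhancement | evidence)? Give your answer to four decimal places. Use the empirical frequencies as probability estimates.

question: (66/133) × (42/66) × (26/66) × (6/66) × (18/66) × (40/66) ≈ 0.0018693
enhancement: (67/133) × (65/67) × (32/67) × (7/67) × (25/67) × (50/67) ≈ 0.00679079
P(enhancement | x) = 0.00679079 / 0.00866009 ≈ 0.7841

0.7841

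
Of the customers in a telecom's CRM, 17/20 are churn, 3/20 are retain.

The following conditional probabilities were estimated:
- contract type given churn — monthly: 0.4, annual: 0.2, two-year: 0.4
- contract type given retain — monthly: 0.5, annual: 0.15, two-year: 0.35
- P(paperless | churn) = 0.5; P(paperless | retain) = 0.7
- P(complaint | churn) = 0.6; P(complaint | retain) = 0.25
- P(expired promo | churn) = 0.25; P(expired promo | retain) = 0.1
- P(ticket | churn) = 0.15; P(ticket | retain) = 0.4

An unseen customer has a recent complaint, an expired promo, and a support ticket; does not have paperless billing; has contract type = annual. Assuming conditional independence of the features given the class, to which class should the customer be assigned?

churn: 0.85 × 0.2 × (1−0.5) × 0.6 × 0.25 × 0.15 = 0.0019125
retain: 0.15 × 0.15 × (1−0.7) × 0.25 × 0.1 × 0.4 = 0.0000675
Highest score → churn.

churn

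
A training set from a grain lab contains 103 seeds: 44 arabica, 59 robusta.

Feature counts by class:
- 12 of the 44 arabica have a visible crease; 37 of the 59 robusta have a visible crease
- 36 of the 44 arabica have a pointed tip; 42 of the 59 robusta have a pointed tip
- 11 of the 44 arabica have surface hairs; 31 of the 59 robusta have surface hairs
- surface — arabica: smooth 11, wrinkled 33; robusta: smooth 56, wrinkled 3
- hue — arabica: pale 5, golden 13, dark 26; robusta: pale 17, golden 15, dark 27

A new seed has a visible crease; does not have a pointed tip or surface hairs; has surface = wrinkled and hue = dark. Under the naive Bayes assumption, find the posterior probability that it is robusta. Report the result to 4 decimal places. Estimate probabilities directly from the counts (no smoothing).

arabica: (44/103) × (12/44) × (8/44) × (33/44) × (33/44) × (26/44) ≈ 0.00704084
robusta: (59/103) × (37/59) × (17/59) × (28/59) × (3/59) × (27/59) ≈ 0.00114301
P(robusta | x) = 0.00114301 / 0.00818385 ≈ 0.1397

0.1397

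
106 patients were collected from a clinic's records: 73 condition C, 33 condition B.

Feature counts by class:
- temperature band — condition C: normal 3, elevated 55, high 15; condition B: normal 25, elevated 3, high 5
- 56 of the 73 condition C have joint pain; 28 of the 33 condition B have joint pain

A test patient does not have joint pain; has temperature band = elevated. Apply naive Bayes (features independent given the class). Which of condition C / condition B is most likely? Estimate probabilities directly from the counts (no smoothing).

condition C: (73/106) × (55/73) × (17/73) ≈ 0.120832
condition B: (33/106) × (3/33) × (5/33) ≈ 0.00428816
Highest score → condition C.

condition C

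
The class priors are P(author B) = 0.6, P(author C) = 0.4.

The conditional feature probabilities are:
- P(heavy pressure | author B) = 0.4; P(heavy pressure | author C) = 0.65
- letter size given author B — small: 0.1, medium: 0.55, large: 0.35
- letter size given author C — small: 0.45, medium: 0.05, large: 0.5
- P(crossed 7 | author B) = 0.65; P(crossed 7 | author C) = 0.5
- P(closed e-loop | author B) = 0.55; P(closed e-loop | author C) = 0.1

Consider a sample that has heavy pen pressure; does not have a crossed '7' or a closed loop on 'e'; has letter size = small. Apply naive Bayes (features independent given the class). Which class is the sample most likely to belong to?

author C

author B: 0.6 × 0.4 × 0.1 × (1−0.65) × (1−0.55) = 0.00378
author C: 0.4 × 0.65 × 0.45 × (1−0.5) × (1−0.1) = 0.05265
Highest score → author C.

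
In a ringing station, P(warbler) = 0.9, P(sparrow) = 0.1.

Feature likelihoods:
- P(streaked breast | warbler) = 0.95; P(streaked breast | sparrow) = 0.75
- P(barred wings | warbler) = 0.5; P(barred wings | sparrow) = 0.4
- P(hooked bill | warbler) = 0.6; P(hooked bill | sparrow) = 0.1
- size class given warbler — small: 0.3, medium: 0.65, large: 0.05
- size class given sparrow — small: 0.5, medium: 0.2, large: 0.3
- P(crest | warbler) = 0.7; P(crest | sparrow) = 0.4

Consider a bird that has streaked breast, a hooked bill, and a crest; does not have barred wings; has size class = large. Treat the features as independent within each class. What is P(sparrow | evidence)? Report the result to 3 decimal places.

warbler: 0.9 × 0.95 × (1−0.5) × 0.6 × 0.05 × 0.7 = 0.0089775
sparrow: 0.1 × 0.75 × (1−0.4) × 0.1 × 0.3 × 0.4 = 0.00054
P(sparrow | x) = 0.00054 / 0.0095175 ≈ 0.057

0.057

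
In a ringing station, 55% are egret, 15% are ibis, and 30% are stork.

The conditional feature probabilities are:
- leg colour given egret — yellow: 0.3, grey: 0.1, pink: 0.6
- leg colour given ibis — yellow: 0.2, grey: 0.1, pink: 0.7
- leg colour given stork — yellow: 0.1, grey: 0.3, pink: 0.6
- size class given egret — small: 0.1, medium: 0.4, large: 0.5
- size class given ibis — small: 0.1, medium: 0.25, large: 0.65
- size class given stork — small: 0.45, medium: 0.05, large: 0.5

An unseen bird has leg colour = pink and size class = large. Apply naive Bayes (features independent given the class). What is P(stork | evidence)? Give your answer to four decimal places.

egret: 0.55 × 0.6 × 0.5 = 0.165
ibis: 0.15 × 0.7 × 0.65 = 0.06825
stork: 0.3 × 0.6 × 0.5 = 0.09
P(stork | x) = 0.09 / 0.32325 ≈ 0.2784

0.2784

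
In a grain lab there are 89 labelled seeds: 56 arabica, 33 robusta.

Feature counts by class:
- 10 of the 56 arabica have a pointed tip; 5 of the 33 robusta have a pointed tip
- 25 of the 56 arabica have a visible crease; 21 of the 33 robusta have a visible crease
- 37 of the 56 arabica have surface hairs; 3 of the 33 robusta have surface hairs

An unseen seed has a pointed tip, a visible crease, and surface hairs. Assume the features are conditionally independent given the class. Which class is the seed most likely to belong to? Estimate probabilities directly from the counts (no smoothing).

arabica: (56/89) × (10/56) × (25/56) × (37/56) ≈ 0.0331418
robusta: (33/89) × (5/33) × (21/33) × (3/33) ≈ 0.00325007
Highest score → arabica.

arabica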